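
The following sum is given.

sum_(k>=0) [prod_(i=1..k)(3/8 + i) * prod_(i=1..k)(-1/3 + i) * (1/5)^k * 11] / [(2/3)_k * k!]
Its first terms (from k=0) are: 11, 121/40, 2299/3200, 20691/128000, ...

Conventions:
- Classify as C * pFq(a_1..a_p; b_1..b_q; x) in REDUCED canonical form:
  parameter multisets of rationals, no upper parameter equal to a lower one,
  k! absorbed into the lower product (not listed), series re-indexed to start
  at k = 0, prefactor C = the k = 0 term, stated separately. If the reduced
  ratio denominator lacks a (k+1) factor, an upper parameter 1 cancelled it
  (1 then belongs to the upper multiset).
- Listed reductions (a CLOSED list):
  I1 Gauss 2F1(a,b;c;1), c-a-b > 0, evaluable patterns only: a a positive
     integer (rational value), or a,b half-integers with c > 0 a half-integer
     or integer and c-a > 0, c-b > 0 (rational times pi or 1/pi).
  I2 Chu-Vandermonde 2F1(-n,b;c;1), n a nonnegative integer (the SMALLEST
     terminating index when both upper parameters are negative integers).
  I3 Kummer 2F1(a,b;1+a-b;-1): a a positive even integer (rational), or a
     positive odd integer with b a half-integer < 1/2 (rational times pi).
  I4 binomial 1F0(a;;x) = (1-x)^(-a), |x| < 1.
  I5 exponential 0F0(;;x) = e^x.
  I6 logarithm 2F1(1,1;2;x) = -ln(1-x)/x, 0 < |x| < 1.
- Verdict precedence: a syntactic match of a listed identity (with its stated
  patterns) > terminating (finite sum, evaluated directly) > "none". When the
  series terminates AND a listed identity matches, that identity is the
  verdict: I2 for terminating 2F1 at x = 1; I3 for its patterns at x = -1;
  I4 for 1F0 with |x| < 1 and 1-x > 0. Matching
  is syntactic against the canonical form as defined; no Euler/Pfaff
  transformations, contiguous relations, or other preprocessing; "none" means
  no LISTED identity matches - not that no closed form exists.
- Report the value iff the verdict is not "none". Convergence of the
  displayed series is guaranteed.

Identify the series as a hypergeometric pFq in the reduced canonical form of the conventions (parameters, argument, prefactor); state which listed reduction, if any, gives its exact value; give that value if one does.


Prefactor 11, argument 1/5: 1F0 with upper {11/8} over lower {-}. Verdict (x = 1/5): the I4 binomial reduction applies (the 1F0 binomial series: exponent -11/8, x = 1/5). Sum: 11 * (4/5)^(-11/8).

Key step: t_0 being 11, the running product (C = 11) telescopes to a rising factorial.
Ratio: r(k) = (1/5) * (k+11/8) / [(k+1)] - rational in k. x = (1/5); t_0 = 11; negate the roots.


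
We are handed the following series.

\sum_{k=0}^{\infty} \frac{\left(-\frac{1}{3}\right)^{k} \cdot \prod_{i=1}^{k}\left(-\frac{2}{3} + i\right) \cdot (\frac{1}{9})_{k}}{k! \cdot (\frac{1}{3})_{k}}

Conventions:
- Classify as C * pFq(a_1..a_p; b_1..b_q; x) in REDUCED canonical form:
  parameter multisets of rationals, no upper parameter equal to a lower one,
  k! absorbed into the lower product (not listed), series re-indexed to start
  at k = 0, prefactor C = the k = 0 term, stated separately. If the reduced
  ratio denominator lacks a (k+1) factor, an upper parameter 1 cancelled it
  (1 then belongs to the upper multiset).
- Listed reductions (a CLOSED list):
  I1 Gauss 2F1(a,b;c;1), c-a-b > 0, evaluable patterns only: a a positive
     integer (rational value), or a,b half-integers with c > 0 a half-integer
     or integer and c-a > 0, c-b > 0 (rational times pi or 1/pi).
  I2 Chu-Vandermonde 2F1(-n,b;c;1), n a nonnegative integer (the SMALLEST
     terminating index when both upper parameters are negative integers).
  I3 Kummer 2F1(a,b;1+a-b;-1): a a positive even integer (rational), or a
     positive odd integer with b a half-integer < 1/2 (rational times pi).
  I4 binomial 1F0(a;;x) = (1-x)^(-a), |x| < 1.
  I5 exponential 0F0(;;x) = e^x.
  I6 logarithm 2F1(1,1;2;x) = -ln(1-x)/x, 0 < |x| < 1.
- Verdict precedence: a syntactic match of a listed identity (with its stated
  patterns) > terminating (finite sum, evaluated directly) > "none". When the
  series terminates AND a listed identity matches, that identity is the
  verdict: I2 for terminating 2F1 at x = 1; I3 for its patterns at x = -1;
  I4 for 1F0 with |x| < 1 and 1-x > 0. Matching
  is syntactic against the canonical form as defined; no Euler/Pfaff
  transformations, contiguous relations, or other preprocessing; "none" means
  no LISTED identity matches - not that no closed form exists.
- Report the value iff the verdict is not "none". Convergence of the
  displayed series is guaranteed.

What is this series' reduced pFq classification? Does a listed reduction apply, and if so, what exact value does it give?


Classification (C = 1): 1F0 with upper {\frac{1}{9}}, lower {-}, argument x = -\frac{1}{3}. Verdict: the binomial series (I4) matches (the 1F0 binomial series: exponent -1/9, x = -\frac{1}{3}). Hence: \left(\frac{4}{3}\right)^{-\frac{1}{9}}.

Structural cue: with t_0 = 1, the parameter 1/3 appears in both the upper and lower lists and cancels.
Adjacent-term ratio: r(k) = -\frac{1}{3} * (k+\frac{1}{9}) / [(k+1)] - poly over poly, x = -\frac{1}{3} from leading terms; C = 1 at k = 0.


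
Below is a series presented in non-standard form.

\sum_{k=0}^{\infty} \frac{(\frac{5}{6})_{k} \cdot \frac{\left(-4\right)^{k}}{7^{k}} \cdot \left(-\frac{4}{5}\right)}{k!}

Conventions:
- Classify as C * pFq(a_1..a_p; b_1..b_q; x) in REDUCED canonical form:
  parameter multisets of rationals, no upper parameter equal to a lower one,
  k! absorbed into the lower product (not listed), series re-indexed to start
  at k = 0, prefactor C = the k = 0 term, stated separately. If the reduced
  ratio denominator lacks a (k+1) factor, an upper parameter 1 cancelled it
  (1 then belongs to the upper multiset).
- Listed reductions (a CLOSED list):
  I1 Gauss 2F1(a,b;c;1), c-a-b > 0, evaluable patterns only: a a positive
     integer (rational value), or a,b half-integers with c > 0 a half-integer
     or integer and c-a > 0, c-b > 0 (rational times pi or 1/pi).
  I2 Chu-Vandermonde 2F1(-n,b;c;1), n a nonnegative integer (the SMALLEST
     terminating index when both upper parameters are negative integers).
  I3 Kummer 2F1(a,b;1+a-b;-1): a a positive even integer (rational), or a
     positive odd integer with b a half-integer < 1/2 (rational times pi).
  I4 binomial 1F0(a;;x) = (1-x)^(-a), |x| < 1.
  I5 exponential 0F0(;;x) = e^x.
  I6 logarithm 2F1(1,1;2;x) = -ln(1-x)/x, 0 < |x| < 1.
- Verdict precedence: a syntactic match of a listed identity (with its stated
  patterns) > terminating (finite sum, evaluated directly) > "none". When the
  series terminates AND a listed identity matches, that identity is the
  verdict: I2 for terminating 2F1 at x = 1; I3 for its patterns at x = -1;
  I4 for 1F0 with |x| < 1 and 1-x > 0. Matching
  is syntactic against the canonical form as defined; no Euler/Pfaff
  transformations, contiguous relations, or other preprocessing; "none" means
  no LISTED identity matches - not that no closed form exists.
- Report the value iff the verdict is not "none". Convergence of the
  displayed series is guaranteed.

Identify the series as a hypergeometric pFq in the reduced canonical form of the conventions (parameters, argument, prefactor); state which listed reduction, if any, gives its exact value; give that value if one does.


Classification (C = -\frac{4}{5}): 1F0 with upper {\frac{5}{6}}, lower {-}, argument x = -\frac{4}{7}. Verdict (x = -\frac{4}{7}): the binomial series (I4) applies (the 1F0 binomial series: exponent -5/6, x = -\frac{4}{7}). Hence: \left(-\frac{4}{5}\right) \cdot \left(\frac{11}{7}\right)^{-\frac{5}{6}}.

Structural cue: from the first term -\frac{4}{5}: the two geometric factors (C = -4/5) combine into one argument.
Step ratio: r(k) = -\frac{4}{7} * (k+\frac{5}{6}) / [(k+1)] - rational in k, leading ratio -\frac{4}{7}; with t_0 = -\frac{4}{5}, classification follows.


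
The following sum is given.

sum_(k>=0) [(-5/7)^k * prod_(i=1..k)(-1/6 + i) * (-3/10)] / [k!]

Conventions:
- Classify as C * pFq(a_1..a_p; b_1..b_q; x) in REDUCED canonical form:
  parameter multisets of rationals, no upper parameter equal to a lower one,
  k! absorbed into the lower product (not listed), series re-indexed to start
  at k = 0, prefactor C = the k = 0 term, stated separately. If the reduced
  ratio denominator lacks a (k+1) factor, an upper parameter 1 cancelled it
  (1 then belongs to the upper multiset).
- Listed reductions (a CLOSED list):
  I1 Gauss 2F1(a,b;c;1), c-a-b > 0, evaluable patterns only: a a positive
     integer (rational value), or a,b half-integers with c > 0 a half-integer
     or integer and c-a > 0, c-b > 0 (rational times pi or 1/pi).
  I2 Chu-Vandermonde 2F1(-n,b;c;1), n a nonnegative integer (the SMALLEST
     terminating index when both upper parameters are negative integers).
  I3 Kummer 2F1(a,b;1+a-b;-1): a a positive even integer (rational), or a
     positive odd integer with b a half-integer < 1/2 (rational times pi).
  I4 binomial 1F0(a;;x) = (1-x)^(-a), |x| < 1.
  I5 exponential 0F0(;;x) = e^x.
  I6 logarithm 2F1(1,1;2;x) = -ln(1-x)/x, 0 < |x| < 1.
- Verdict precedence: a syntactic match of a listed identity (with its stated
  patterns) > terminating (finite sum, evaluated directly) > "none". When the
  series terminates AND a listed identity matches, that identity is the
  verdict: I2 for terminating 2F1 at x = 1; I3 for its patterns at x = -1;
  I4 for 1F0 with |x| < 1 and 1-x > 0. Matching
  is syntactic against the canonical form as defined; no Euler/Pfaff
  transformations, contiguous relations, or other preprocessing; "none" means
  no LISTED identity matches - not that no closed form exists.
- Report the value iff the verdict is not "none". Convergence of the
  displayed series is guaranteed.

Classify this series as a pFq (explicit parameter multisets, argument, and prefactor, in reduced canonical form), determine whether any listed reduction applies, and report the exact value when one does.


Canonical form: C = -3/10 times 1F0 with upper {5/6}, lower {-}, x = -5/7. Verdict: the binomial series (I4) matches (the 1F0 binomial series: exponent -5/6, x = -5/7). Exact value: (-3/10) * (12/7)^(-5/6).

The tell: with t_0 = -3/10, the running product (prefactor -3/10) telescopes to a rising factorial.
Consecutive-term ratio: r(k) = (-5/7) * (k+5/6) / [(k+1)] - poly over poly, x = (-5/7) from leading terms; C = -3/10 at k = 0.


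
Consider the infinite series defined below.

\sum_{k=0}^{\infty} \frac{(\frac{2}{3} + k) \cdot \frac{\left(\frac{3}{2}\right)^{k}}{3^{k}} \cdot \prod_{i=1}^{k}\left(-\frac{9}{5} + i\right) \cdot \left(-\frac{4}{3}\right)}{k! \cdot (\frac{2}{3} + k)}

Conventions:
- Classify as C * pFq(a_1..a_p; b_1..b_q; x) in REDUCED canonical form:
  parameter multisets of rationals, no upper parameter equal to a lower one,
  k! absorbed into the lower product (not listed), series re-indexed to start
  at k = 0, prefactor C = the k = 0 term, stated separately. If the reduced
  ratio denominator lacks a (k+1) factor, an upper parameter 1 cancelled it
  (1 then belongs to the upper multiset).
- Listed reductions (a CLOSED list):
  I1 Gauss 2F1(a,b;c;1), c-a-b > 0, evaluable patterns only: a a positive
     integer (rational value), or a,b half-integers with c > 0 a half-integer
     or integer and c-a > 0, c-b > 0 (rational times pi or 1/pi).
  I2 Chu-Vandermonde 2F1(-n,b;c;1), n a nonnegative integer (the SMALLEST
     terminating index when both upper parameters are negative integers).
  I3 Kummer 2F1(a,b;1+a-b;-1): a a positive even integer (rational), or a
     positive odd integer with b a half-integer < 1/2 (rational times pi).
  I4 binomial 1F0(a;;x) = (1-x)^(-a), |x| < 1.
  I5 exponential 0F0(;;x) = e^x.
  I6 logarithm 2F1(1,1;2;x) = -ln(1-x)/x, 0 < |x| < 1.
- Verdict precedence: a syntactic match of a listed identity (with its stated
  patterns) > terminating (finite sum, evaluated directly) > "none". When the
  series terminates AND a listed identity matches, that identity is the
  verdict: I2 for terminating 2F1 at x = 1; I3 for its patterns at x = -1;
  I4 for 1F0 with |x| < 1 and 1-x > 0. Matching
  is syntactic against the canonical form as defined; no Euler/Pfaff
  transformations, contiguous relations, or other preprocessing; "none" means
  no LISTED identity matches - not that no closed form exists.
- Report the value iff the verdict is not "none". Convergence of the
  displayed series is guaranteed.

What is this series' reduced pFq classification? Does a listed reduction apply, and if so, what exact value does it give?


x = \frac{1}{2} here; the reduced form reads 1F0, upper {-\frac{4}{5}}, lower {-}, C = -\frac{4}{3}. Verdict: the I4 binomial reduction applies (the 1F0 binomial series: exponent 4/5, x = \frac{1}{2}). Exact value: \left(-\frac{4}{3}\right) \cdot \left(\frac{1}{2}\right)^{\frac{4}{5}}.

Key observation: x = \frac{1}{2} and striking the common factor k + 2/3 reduces the term (prefactor -4/3).
Consecutive-term ratio: r(k) = \frac{1}{2} * (k-\frac{4}{5}) / [(k+1)] - rational in k. x = \frac{1}{2}; t_0 = -\frac{4}{3}; negate the roots.


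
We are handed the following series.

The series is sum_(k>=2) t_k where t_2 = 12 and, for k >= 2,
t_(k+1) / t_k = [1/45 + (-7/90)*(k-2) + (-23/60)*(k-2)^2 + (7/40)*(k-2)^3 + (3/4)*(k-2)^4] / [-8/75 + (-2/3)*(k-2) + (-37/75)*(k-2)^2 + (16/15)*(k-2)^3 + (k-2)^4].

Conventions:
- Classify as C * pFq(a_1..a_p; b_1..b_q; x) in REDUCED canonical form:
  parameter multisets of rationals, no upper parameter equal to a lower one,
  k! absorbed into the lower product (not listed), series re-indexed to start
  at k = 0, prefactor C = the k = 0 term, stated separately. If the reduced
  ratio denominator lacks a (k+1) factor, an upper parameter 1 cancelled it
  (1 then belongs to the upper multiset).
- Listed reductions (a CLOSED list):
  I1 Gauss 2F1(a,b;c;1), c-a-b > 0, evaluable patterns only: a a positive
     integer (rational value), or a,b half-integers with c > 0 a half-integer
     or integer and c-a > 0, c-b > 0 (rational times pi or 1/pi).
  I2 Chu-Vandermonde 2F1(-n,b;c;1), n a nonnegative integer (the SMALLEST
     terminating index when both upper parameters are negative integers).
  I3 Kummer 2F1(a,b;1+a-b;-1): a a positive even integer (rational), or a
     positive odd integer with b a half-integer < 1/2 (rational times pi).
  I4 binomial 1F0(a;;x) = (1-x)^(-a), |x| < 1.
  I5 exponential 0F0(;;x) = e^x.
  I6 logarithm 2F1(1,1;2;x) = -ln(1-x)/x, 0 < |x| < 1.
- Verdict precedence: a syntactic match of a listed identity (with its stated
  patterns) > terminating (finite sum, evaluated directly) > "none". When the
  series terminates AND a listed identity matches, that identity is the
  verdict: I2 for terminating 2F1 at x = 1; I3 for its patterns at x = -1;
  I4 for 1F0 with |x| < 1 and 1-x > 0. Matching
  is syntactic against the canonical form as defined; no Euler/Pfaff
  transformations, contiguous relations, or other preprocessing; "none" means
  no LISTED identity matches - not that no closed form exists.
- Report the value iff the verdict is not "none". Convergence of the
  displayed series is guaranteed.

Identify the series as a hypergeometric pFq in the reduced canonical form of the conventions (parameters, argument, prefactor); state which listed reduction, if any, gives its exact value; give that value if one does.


Classification (C = 12): 3F2 with upper {-2/3, -1/6, 2/5}, lower {-4/5, 1/5}, argument x = 3/4. Verdict: none. No listed pattern accepts 3F2(-2/3, -1/6, 2/5; -4/5, 1/5; 3/4).

Key observation: t_0 = 12 here, and the ratio is unreduced: k + 2/3 divides both sides (prefactor 12).
Step ratio: r(k) = (3/4) * (k-2/3) (k-1/6) (k+2/5) / [(k-4/5) (k+1/5) (k+1)] - rational in k, leading ratio (3/4); with t_0 = 12, classification follows.


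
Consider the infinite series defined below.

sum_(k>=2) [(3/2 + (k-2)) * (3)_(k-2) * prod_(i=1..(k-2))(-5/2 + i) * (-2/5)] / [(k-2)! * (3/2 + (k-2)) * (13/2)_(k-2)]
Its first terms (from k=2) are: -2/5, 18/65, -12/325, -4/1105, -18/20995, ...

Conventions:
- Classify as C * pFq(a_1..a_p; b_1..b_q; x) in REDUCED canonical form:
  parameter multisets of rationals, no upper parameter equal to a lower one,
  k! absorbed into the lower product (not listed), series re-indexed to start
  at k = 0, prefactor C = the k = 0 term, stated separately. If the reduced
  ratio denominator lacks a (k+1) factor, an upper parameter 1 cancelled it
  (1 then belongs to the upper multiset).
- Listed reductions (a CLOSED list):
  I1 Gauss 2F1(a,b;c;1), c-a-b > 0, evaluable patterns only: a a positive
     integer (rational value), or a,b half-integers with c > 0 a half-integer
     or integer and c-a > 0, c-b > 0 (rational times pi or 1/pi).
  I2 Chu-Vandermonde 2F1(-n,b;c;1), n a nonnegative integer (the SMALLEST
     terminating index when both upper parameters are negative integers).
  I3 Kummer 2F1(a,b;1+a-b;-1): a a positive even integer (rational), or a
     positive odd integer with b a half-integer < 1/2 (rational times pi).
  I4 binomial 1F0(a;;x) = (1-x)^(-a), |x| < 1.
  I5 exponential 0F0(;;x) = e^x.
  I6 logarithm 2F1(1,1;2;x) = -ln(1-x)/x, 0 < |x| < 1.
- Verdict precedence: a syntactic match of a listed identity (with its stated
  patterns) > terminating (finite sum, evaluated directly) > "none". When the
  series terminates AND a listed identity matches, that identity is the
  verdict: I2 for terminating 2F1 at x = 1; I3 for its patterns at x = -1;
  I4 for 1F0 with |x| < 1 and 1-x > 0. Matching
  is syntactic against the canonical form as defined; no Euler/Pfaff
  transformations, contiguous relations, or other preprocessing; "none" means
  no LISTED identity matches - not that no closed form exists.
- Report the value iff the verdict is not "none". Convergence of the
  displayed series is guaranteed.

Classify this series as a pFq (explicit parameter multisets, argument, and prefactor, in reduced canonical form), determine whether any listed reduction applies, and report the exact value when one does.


The tell: from the first term -2/5: the running product (C = -2/5) telescopes to a rising factorial.
Adjacent-term ratio: r(k) = 1 * (k-3/2) (k+3) / [(k+13/2) (k+1)] - poly over poly, x = 1 from leading terms; C = -2/5 at k = 0.

x = 1 here; the reduced form reads 2F1, upper {-3/2, 3}, lower {13/2}, C = -2/5. Verdict: the Gauss summation I1 applies (x = 1: the Gamma ratio telescopes since c-a-b = 5 > 0 and a = 3 in Z>0). Hence: -33/200.


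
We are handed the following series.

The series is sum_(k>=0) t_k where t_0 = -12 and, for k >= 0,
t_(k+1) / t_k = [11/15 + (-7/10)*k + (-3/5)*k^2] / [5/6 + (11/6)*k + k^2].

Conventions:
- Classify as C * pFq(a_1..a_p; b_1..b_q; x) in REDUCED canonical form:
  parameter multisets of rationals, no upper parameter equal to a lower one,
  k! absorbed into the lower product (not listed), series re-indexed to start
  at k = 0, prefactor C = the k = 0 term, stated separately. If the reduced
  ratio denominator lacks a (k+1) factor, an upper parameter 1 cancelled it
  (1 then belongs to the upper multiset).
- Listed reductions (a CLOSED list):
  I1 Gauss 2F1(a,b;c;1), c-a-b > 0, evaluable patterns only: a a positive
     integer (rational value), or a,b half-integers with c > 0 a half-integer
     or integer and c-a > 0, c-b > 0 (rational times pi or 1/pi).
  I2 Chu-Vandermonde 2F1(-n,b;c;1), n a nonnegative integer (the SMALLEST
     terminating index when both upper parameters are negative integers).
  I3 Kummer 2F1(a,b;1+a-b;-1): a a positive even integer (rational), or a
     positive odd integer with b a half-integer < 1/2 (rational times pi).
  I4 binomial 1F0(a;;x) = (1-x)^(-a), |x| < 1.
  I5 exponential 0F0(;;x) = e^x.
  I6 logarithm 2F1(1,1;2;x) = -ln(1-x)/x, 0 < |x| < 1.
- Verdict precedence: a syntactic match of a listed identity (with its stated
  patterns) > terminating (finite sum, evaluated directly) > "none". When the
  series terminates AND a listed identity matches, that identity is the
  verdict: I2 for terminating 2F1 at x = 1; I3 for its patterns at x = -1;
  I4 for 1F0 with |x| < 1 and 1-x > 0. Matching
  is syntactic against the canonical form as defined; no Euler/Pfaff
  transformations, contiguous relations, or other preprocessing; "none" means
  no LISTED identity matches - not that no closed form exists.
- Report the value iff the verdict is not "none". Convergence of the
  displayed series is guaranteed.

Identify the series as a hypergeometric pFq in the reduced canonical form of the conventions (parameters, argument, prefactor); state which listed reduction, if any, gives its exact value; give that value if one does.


Prefactor -12, argument -3/5: 2F1 with upper {-2/3, 11/6} over lower {5/6}. Verdict: no listed reduction: x = -3/5 and upper {-2/3, 11/6} fail every I1-I6 pattern.

Structural cue: t_0 being -12, roots of the ratio polynomials (C = -12) are the negated parameters.
Term ratio: r(k) = (-3/5) * (k-2/3) (k+11/6) / [(k+5/6) (k+1)] ; factor over Q: parameters, x = (-3/5), and C = -12.


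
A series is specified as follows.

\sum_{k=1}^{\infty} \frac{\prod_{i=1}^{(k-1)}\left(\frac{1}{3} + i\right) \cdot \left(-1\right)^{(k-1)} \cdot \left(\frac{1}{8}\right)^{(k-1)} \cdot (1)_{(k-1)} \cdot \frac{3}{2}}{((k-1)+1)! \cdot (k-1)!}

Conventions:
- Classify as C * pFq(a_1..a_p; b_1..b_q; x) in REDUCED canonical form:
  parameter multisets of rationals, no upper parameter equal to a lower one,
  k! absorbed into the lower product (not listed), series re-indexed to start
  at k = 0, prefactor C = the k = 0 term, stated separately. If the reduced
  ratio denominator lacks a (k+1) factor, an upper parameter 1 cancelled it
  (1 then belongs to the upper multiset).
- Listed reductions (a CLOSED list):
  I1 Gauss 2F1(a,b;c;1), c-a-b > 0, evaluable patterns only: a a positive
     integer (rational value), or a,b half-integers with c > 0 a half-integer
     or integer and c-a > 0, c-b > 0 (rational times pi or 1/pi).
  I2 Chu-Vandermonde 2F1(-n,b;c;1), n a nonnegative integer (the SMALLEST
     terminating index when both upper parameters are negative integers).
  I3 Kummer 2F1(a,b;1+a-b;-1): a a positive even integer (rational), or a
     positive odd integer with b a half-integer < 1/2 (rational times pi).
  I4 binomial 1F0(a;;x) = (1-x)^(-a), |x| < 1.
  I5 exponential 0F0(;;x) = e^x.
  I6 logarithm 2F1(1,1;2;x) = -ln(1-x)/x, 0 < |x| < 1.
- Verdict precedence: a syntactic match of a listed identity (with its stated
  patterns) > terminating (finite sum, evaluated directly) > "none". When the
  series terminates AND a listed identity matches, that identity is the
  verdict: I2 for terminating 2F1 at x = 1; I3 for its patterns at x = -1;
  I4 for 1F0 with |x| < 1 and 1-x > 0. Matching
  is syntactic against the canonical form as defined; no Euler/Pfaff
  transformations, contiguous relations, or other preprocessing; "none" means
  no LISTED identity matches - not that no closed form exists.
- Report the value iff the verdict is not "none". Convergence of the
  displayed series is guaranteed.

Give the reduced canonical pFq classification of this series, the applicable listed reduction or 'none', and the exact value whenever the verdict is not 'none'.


Canonical form: C = \frac{3}{2} times 2F1 with upper {1, \frac{4}{3}}, lower {2}, x = -\frac{1}{8}. Verdict: none (x = -\frac{1}{8}): each listed identity misses the multisets {1, \frac{4}{3}} ; {2}.

Key observation: from the first term \frac{3}{2}: the running product (C = 3/2) telescopes to a rising factorial.
Ratio: r(k) = -\frac{1}{8} * (k+1) (k+\frac{4}{3}) / [(k+2) (k+1)] - rational in k, leading ratio -\frac{1}{8}; with t_0 = \frac{3}{2}, classification follows.


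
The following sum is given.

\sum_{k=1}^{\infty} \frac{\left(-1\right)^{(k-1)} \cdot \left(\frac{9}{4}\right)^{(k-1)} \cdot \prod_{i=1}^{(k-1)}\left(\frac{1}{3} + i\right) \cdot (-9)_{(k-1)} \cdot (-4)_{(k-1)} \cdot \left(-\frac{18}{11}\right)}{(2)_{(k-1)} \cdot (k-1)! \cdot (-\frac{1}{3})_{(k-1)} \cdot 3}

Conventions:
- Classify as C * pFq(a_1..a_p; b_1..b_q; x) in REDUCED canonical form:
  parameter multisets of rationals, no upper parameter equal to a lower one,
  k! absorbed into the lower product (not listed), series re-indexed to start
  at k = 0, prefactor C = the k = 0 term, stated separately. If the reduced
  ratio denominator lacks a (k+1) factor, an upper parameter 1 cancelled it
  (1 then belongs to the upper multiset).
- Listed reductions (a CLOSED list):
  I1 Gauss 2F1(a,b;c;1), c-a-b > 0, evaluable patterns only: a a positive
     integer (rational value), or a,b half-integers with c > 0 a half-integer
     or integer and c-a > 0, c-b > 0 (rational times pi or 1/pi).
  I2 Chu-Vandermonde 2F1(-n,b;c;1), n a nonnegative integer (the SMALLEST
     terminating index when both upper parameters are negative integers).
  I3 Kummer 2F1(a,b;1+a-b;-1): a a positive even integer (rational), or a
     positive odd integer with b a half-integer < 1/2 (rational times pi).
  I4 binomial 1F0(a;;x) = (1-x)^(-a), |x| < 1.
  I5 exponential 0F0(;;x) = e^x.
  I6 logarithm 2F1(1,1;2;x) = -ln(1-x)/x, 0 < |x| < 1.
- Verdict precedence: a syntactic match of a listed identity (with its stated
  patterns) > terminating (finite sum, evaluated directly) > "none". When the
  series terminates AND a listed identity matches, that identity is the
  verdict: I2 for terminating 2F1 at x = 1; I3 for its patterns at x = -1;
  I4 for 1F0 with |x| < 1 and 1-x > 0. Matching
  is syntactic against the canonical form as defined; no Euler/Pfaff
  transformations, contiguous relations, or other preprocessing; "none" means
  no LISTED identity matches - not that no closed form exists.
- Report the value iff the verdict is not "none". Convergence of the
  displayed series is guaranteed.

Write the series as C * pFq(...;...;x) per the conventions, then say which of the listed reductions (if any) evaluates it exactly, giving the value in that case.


Key observation: from the first term -\frac{6}{11}: the (-1)^k factor (C = -6/11, x = -9/4) folds into the argument's sign.
Term ratio: r(k) = -\frac{9}{4} * (k-9) (k-4) (k+\frac{4}{3}) / [(k-\frac{1}{3}) (k+2) (k+1)] - rational; roots negated = parameters, x = -\frac{9}{4}, C = -\frac{6}{11}.

With C = -\frac{6}{11}: the canonical form is 3F2(-9, -4, \frac{4}{3}; -\frac{1}{3}, 2; -\frac{9}{4}). Verdict: terminating. With -4 upstairs the series is a 5-term polynomial sum; evaluated term by term. Exact value: \frac{28935759}{7040}.


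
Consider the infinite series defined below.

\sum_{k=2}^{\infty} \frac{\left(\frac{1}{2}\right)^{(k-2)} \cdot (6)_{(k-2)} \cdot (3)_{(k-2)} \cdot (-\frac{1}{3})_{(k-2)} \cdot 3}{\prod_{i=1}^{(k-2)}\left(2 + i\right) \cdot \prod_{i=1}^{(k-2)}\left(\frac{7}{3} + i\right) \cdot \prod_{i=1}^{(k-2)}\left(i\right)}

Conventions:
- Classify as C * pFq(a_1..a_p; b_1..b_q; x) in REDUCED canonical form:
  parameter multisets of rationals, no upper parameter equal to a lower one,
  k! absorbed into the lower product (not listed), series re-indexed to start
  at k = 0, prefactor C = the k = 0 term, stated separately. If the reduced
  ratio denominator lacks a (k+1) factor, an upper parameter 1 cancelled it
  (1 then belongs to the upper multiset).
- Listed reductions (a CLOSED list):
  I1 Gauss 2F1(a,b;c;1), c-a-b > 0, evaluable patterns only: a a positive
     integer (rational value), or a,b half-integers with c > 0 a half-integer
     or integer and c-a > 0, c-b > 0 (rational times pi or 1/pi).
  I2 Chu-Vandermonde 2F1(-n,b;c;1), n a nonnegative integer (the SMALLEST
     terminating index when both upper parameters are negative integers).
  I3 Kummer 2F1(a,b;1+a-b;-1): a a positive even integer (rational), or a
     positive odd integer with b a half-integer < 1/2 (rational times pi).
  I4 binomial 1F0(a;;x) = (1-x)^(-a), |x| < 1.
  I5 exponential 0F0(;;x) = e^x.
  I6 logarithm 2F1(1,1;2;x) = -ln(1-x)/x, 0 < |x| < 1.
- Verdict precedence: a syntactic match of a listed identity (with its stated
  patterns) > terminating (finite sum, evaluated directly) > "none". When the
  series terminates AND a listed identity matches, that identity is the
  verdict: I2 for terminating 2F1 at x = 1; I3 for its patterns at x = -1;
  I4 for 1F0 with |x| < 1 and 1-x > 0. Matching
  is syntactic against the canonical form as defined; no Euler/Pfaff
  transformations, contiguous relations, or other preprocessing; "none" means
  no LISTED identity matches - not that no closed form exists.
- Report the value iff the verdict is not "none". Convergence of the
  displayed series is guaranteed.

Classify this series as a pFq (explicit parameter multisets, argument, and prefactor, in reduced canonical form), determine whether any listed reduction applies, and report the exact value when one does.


Key step: t_0 being 3, the product of the first k integers (prefactor 3) is k!.
Term ratio: r(k) = \frac{1}{2} * (k-\frac{1}{3}) (k+6) / [(k+\frac{10}{3}) (k+1)] ; factor over Q: parameters, x = \frac{1}{2}, and C = 3.

Reduced: x = \frac{1}{2}, 2F1, upper = {-\frac{1}{3}, 6}, lower = {\frac{10}{3}}, C = 3. Verdict: none here - no I1-I6 shape fits x = \frac{1}{2} with lower {\frac{10}{3}}.


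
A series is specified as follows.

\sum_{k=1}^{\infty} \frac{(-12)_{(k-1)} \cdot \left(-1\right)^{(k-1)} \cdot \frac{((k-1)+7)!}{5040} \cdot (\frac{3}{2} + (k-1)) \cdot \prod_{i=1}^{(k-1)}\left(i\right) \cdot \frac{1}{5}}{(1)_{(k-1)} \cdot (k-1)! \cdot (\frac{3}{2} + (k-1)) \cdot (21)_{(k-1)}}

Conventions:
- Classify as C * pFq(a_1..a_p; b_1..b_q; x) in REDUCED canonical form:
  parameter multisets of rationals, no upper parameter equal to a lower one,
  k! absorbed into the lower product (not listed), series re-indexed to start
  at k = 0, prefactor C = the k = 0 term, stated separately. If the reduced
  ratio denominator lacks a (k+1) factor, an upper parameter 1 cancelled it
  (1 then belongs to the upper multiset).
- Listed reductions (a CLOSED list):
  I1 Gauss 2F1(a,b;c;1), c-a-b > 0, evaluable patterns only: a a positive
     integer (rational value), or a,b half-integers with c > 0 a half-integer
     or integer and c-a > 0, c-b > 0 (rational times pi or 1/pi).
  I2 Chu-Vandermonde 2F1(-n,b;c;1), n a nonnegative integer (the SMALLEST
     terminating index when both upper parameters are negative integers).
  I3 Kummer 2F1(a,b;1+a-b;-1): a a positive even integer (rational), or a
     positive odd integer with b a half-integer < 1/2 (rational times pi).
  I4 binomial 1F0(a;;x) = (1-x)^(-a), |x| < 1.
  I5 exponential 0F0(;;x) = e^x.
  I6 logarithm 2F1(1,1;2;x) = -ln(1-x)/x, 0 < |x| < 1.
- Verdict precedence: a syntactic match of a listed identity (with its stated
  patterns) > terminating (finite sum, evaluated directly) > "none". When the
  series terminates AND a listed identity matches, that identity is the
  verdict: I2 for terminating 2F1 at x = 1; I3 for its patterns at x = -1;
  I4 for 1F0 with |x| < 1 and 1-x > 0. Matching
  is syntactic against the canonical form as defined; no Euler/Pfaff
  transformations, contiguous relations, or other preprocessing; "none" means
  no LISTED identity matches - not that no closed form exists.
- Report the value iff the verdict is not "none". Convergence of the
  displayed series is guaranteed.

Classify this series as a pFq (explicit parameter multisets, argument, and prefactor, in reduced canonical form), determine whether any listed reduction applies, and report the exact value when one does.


Key step: t_0 being \frac{1}{5}, the factorial ratio (C = 1/5) (k+a-1)!/(a-1)! is a rising factorial (a)_k.
Adjacent-term ratio: r(k) = -1 * (k-12) (k+8) / [(k+21) (k+1)] - rational; roots negated = parameters, x = -1, C = \frac{1}{5}.

Classification (C = \frac{1}{5}): 2F1 with upper {-12, 8}, lower {21}, argument x = -1. Verdict (x = -1): Kummer (I3) applies (x = -1; c = 21 equals 1+a-b for upper {-12, 8}: listed pattern). Value: \frac{969}{70}.


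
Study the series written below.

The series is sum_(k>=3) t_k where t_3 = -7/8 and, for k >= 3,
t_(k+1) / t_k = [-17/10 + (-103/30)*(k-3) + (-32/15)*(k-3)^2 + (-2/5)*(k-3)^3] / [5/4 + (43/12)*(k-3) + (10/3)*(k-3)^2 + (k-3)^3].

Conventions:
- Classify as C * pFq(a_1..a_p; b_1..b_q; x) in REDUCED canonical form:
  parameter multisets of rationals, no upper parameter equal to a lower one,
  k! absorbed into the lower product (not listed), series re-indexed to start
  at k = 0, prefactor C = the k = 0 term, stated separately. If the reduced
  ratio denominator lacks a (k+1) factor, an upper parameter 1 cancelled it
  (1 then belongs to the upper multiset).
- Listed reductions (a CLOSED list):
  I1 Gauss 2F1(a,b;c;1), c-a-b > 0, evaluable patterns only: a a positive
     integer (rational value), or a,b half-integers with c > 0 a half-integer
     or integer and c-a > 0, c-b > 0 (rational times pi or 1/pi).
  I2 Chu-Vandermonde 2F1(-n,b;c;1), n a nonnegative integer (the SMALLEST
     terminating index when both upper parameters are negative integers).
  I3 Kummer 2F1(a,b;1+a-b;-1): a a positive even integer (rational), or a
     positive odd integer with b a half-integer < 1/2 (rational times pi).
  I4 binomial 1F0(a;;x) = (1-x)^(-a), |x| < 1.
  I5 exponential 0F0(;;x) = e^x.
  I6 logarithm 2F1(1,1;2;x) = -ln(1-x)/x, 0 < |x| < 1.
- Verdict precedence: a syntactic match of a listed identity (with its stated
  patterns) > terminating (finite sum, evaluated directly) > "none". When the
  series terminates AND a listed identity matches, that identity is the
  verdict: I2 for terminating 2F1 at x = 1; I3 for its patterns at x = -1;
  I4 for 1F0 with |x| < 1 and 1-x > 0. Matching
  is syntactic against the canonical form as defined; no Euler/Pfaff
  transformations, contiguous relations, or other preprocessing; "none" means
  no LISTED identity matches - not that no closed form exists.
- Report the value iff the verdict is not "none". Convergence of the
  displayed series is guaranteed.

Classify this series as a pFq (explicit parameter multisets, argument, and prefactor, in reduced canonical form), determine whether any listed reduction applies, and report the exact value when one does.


The series (x = -2/5) is 2F1: upper {1, 17/6}, lower {5/6}, prefactor -7/8. Verdict: none here - no I1-I6 shape fits x = -2/5 with lower {5/6}.

The tell: t_0 = -7/8 here, and roots of the ratio polynomials (prefactor -7/8) are the negated parameters.
Term ratio: r(k) = (-2/5) * (k+1) (k+17/6) / [(k+5/6) (k+1)] - rational in k, leading ratio (-2/5); with t_0 = -7/8, classification follows.


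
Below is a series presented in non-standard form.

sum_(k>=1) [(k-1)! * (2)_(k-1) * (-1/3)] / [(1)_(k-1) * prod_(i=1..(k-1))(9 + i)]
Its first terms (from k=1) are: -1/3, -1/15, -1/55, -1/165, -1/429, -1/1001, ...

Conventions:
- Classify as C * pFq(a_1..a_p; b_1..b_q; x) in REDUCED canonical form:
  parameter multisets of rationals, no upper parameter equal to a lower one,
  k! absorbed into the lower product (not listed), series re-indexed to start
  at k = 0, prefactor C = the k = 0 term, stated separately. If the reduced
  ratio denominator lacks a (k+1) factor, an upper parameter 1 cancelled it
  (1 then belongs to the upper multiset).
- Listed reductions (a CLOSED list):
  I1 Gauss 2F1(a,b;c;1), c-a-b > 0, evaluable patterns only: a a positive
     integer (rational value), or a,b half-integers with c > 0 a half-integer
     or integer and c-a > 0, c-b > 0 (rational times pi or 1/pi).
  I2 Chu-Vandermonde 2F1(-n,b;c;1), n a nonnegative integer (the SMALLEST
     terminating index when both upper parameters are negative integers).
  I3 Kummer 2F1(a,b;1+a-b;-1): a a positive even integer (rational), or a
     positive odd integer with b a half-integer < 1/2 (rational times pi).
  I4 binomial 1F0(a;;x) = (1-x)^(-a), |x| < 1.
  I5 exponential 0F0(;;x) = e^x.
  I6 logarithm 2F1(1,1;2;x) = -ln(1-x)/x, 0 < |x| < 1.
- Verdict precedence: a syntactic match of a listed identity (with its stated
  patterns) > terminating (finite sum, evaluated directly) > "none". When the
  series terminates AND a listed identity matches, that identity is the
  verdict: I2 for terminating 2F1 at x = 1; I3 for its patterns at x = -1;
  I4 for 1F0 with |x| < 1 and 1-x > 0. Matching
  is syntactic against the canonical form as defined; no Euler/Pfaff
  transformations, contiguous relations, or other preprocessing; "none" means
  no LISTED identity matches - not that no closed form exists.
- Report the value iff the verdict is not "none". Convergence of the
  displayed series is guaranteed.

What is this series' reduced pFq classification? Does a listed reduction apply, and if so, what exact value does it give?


Key observation: from the first term -1/3: the factorial ratio (C = -1/3) (k+a-1)!/(a-1)! is a rising factorial (a)_k.
Adjacent-term ratio: r(k) = 1 * (k+1) (k+2) / [(k+10) (k+1)] - rational; roots negated = parameters, x = 1, C = -1/3.

Reduced: x = 1, 2F1, upper = {1, 2}, lower = {10}, C = -1/3. Verdict: Gauss's theorem (I1) applies (x = 1: the Gamma ratio telescopes since c-a-b = 7 > 0 and a = 1 in Z>0). Exact value: -3/7.


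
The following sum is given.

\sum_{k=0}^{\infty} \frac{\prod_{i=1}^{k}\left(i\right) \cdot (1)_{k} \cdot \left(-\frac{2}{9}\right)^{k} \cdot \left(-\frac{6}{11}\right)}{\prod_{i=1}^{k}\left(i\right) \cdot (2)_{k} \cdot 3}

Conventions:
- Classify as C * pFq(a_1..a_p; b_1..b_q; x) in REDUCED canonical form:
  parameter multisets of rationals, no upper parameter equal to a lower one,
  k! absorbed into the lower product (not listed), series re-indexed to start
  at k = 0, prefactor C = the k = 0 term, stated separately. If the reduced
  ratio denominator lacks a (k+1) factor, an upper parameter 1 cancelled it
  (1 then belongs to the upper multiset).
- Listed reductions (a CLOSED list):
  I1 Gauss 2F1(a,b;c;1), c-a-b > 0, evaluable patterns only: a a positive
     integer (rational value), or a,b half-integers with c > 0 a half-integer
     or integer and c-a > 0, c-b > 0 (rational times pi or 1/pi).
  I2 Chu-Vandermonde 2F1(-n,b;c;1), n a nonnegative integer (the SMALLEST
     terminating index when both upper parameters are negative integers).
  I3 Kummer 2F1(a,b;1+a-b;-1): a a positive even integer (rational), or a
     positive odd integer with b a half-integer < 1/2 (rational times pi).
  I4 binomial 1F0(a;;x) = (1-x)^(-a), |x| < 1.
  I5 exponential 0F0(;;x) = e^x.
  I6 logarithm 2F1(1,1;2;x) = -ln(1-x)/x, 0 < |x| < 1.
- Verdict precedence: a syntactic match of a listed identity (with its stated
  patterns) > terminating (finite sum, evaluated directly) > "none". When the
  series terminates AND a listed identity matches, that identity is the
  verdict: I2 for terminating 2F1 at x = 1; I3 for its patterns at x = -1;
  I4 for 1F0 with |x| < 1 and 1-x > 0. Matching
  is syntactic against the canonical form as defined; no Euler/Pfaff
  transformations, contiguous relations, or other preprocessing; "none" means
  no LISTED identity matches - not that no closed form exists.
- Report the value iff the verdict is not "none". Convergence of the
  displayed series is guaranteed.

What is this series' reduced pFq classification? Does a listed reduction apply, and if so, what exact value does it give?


At argument -\frac{2}{9}: a 2F1 with upper {1, 1}, lower {2}, scaled by C = -\frac{2}{11}. Verdict: logarithm (I6) matches (the logarithm: parameters (1,1;2), x = -\frac{2}{9}). Hence: \left(-\frac{9}{11}\right) \cdot \ln\left(\frac{11}{9}\right).

The tell: with t_0 = -\frac{2}{11}, the product of the first k integers (C = -2/11) is k!.
Consecutive-term ratio: r(k) = -\frac{2}{9} * (k+1) (k+1) / [(k+2) (k+1)] ; factor over Q: parameters, x = -\frac{2}{9}, and C = -\frac{2}{11}.


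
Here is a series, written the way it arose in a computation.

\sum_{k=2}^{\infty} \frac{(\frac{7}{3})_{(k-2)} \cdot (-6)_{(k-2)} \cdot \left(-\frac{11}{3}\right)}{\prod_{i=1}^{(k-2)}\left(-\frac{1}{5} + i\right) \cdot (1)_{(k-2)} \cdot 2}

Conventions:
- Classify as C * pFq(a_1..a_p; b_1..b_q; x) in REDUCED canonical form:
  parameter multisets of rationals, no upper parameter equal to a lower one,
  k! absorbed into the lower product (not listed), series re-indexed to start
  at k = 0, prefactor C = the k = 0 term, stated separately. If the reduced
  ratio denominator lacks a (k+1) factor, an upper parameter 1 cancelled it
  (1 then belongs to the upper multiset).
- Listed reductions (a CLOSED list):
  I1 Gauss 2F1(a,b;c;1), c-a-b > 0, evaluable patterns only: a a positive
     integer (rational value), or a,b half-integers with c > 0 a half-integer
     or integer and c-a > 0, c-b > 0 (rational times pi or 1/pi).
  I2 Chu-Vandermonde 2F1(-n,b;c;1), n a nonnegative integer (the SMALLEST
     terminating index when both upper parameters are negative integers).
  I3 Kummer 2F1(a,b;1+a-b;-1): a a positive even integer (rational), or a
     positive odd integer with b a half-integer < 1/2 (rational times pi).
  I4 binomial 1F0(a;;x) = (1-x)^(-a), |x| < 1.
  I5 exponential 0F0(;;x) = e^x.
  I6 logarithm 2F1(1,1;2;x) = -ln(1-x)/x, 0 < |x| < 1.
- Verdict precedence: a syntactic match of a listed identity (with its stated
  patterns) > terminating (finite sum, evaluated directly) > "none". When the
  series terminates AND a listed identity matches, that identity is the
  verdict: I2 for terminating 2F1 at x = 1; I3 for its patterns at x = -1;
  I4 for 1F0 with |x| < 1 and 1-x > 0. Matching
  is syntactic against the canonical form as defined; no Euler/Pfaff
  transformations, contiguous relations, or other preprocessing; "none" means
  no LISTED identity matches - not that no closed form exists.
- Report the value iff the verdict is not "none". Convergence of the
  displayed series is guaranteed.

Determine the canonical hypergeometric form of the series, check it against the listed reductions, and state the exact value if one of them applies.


At argument 1: a 2F1 with upper {-6, \frac{7}{3}}, lower {\frac{4}{5}}, scaled by C = -\frac{11}{6}. Verdict: this is Chu-Vandermonde (I2) (terminating 2F1 at x = 1 with n = 6, b = 7/3, c = \frac{4}{5}). Hence: -\frac{1338623}{65071998}.

Key step: with t_0 = -\frac{11}{6}, the constant factors (C = -11/6) combine into one prefactor.
Adjacent-term ratio: r(k) = 1 * (k-6) (k+\frac{7}{3}) / [(k+\frac{4}{5}) (k+1)] ; factor over Q: parameters, x = 1, and C = -\frac{11}{6}.
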